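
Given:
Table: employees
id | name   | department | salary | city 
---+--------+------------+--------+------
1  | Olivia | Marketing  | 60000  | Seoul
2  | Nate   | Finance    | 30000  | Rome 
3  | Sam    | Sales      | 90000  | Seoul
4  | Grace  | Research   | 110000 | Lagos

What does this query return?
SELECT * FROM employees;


SELECT * returns all 4 rows with all columns

4 rows:
1, Olivia, Marketing, 60000, Seoul
2, Nate, Finance, 30000, Rome
3, Sam, Sales, 90000, Seoul
4, Grace, Research, 110000, Lagos


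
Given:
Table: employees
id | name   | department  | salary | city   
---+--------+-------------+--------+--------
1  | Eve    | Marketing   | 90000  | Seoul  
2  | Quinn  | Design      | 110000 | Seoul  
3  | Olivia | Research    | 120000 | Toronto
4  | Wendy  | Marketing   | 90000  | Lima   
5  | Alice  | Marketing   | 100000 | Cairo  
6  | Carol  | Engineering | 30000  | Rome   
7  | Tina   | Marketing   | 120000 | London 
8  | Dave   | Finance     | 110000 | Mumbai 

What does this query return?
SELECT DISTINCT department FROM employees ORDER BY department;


All 'department' values (row order): Marketing, Design, Research, Marketing, Marketing, Engineering, Marketing, Finance
Removing duplicates leaves 5 unique value(s).

5 values:
Design
Engineering
Finance
Marketing
Research


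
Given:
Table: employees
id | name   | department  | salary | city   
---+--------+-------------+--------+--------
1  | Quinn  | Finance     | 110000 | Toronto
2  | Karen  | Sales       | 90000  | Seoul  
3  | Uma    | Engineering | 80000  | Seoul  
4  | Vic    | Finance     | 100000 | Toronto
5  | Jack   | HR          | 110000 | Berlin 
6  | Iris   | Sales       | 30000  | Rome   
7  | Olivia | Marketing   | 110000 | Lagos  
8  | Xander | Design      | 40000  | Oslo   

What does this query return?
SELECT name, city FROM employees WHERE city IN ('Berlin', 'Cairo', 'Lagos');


Filtering: city IN ('Berlin', 'Cairo', 'Lagos')
Matching: 2 rows

2 rows:
Jack, Berlin
Olivia, Lagos


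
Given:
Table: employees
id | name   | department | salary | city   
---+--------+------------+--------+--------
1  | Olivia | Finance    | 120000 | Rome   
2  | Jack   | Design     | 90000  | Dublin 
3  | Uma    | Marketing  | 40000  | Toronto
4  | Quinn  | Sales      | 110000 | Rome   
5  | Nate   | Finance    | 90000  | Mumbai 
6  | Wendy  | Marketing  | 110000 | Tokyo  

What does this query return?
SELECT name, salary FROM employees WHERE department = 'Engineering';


Filtering: department = 'Engineering'
Matching rows: 0

Empty result set (0 rows)


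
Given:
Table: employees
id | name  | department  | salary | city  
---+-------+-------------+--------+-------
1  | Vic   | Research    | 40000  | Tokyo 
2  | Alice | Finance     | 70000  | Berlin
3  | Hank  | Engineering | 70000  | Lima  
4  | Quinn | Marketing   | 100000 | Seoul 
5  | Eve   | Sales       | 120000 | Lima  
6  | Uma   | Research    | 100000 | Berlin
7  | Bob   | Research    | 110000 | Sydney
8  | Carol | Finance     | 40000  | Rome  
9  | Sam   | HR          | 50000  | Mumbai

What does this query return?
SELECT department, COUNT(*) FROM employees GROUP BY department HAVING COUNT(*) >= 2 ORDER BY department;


Groups with count >= 2:
  Finance: 2 -> PASS
  Research: 3 -> PASS
  Engineering: 1 -> filtered out
  HR: 1 -> filtered out
  Marketing: 1 -> filtered out
  Sales: 1 -> filtered out


2 groups:
Finance, 2
Research, 3


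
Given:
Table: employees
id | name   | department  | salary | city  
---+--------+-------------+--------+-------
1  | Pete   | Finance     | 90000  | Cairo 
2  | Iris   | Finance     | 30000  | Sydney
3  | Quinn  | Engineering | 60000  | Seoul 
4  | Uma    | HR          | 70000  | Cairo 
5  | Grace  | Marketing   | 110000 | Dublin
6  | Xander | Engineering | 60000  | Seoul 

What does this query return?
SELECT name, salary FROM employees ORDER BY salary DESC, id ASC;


Sorting by salary DESC, then id ASC for ties

6 rows:
Grace, 110000
Pete, 90000
Uma, 70000
Quinn, 60000
Xander, 60000
Iris, 30000


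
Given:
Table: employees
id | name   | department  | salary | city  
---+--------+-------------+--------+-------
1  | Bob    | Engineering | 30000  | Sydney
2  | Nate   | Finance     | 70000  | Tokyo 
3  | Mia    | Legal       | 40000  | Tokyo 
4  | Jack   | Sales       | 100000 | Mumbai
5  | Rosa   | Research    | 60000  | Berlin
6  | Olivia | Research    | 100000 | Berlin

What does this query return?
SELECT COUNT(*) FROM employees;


COUNT(*) counts all rows

6


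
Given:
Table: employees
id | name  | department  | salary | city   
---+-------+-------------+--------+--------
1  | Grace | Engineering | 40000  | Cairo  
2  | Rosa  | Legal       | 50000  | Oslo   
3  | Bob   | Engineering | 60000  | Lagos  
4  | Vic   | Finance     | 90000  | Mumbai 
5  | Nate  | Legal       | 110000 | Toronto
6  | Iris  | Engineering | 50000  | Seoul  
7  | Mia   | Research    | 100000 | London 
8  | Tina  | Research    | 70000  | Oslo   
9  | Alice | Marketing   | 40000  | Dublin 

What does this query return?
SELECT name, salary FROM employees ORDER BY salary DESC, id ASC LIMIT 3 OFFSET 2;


Sort by salary DESC (id ASC tiebreak), then skip 2 and take 3
Rows 3 through 5

3 rows:
Vic, 90000
Tina, 70000
Bob, 60000


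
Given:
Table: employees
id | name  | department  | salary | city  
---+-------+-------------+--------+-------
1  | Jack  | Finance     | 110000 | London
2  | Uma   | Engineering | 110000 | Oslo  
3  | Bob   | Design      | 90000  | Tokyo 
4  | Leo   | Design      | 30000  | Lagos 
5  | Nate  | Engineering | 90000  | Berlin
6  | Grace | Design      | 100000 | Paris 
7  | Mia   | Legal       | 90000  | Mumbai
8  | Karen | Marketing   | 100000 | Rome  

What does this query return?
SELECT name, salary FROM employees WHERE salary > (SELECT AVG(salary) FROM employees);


Subquery: AVG(salary) = 90000.0
Filtering: salary > 90000.0
  Jack (110000) -> MATCH
  Uma (110000) -> MATCH
  Grace (100000) -> MATCH
  Karen (100000) -> MATCH


4 rows:
Jack, 110000
Uma, 110000
Grace, 100000
Karen, 100000


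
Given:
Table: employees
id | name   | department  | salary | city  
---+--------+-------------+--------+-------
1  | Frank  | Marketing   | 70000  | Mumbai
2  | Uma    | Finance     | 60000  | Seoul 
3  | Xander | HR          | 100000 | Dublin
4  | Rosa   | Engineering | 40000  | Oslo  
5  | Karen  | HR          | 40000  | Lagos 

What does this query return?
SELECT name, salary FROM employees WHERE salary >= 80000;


Filtering: salary >= 80000
Matching: 1 rows

1 rows:
Xander, 100000


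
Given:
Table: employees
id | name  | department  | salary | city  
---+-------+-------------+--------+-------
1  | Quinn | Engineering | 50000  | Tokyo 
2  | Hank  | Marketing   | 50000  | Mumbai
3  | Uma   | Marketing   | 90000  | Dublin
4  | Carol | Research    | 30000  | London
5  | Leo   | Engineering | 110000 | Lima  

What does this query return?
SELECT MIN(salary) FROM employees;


Salaries: 50000, 50000, 90000, 30000, 110000
MIN = 30000

30000


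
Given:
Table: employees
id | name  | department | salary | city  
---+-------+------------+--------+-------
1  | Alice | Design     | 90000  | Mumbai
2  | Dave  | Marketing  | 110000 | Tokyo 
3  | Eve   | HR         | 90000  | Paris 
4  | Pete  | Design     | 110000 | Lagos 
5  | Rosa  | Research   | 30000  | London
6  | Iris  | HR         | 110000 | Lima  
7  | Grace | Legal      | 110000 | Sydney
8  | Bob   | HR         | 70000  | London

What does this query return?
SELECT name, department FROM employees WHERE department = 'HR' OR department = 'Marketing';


Filtering: department = 'HR' OR 'Marketing'
Matching: 4 rows

4 rows:
Dave, Marketing
Eve, HR
Iris, HR
Bob, HR


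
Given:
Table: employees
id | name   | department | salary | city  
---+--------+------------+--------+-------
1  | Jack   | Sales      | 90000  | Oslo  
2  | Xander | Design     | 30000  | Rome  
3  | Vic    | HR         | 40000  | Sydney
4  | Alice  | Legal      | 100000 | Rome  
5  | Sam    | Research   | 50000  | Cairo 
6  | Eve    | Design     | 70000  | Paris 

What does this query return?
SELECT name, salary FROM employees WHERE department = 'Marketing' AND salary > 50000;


Filtering: department = 'Marketing' AND salary > 50000
Matching: 0 rows

Empty result set (0 rows)


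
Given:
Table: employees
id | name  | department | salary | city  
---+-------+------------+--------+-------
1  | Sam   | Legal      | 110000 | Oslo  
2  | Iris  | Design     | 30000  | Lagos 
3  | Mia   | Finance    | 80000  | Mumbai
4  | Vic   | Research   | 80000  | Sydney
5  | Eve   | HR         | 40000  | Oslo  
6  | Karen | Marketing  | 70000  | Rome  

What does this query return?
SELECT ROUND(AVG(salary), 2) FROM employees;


SUM(salary) = 410000
COUNT = 6
ROUND(AVG, 2) = ROUND(410000 / 6, 2) = 68333.33

68333.33


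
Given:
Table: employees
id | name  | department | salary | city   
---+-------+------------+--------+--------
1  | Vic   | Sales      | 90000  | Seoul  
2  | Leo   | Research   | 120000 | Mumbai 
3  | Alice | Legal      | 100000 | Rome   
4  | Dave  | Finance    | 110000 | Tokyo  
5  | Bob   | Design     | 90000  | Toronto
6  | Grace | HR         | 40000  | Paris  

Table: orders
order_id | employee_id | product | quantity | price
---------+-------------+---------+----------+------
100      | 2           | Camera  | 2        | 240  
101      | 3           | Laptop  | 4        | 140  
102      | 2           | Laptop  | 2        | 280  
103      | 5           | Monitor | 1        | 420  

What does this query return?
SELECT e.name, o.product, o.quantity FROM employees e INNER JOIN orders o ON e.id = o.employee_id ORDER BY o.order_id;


Joining employees.id = orders.employee_id:
  employee Leo (id=2) -> order Camera
  employee Alice (id=3) -> order Laptop
  employee Leo (id=2) -> order Laptop
  employee Bob (id=5) -> order Monitor


4 rows:
Leo, Camera, 2
Alice, Laptop, 4
Leo, Laptop, 2
Bob, Monitor, 1


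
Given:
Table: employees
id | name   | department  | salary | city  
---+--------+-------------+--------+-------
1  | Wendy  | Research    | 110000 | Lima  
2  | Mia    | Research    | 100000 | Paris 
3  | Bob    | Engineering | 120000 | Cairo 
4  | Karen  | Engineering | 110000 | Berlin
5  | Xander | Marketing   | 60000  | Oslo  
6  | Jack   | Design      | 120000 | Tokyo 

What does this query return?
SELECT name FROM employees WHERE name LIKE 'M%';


LIKE 'M%' matches names starting with 'M'
Matching: 1

1 rows:
Mia


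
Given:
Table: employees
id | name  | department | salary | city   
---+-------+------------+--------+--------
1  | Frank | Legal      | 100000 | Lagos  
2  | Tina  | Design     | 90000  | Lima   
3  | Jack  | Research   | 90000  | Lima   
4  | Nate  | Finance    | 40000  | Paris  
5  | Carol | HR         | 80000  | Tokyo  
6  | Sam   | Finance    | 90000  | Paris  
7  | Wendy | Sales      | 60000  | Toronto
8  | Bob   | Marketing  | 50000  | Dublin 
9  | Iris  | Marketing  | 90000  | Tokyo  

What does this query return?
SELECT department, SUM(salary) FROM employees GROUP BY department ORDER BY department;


Summing salary within each department:
  Design: 90000 = 90000
  Finance: 40000 + 90000 = 130000
  HR: 80000 = 80000
  Legal: 100000 = 100000
  Marketing: 50000 + 90000 = 140000
  Research: 90000 = 90000
  Sales: 60000 = 60000


7 groups:
Design, 90000
Finance, 130000
HR, 80000
Legal, 100000
Marketing, 140000
Research, 90000
Sales, 60000


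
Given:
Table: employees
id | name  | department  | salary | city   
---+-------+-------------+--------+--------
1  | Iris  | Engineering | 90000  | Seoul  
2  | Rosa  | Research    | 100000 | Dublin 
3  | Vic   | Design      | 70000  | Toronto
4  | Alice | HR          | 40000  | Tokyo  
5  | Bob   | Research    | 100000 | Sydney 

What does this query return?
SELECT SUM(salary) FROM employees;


SUM(salary) = 90000 + 100000 + 70000 + 40000 + 100000 = 400000

400000


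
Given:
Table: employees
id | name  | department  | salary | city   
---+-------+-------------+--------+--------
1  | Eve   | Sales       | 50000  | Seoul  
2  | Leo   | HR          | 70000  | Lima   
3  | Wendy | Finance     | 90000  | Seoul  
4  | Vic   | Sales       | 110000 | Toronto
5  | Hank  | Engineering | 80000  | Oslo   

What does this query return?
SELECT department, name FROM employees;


Projecting columns: department, name

5 rows:
Sales, Eve
HR, Leo
Finance, Wendy
Sales, Vic
Engineering, Hank


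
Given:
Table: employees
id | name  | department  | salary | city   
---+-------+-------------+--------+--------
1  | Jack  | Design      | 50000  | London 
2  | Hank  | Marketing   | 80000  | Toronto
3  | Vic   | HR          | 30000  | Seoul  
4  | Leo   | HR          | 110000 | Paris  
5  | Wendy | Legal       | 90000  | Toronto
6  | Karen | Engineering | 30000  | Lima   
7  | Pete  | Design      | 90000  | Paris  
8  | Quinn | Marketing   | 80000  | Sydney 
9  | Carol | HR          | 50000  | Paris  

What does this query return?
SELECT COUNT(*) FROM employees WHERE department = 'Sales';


Counting rows where department = 'Sales'


0


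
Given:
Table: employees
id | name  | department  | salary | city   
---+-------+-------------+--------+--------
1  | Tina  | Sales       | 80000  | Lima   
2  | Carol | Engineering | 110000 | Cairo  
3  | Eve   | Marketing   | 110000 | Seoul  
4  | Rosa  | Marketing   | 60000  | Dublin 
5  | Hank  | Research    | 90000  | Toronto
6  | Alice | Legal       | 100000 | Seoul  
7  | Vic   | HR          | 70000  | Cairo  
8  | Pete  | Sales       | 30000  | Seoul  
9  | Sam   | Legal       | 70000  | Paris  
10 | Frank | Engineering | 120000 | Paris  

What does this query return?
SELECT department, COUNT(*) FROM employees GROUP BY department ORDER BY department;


Assigning each row to its department group:
  Tina -> Sales
  Carol -> Engineering
  Eve -> Marketing
  Rosa -> Marketing
  Hank -> Research
  Alice -> Legal
  Vic -> HR
  Pete -> Sales
  Sam -> Legal
  Frank -> Engineering


6 groups:
Engineering, 2
HR, 1
Legal, 2
Marketing, 2
Research, 1
Sales, 2


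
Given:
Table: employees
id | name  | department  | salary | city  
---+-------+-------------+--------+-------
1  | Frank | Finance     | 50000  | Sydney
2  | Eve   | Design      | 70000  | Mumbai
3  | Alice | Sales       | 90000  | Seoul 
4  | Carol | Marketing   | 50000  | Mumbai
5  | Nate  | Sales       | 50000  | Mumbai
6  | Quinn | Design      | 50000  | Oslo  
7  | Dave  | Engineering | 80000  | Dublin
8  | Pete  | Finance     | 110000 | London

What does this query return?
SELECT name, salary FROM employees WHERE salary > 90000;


Filtering: salary > 90000
Matching: 1 rows

1 rows:
Pete, 110000


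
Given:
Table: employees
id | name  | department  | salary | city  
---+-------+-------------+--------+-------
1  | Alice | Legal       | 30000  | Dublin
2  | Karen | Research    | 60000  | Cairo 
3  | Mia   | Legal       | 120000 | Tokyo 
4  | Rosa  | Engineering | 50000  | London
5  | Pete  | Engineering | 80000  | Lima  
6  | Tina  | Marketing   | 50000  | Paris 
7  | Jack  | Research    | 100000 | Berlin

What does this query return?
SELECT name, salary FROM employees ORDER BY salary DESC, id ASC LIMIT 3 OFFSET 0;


Sort by salary DESC (id ASC tiebreak), then skip 0 and take 3
Rows 1 through 3

3 rows:
Mia, 120000
Jack, 100000
Pete, 80000


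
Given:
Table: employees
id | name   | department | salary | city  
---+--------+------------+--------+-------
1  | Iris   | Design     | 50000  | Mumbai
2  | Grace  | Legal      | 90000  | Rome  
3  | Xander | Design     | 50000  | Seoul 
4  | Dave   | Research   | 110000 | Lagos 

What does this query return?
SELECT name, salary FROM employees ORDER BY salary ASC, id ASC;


Sorting by salary ASC, then id ASC for ties

4 rows:
Iris, 50000
Xander, 50000
Grace, 90000
Dave, 110000


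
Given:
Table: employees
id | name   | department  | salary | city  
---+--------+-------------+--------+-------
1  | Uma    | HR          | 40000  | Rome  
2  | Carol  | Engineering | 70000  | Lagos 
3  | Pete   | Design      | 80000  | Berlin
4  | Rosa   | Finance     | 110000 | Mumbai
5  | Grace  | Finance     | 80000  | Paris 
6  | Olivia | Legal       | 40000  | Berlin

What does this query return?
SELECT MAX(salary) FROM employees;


Salaries: 40000, 70000, 80000, 110000, 80000, 40000
MAX = 110000

110000


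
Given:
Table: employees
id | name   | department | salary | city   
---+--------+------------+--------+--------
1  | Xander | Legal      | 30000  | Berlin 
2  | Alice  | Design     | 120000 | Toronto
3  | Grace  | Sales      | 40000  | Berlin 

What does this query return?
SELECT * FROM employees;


SELECT * returns all 3 rows with all columns

3 rows:
1, Xander, Legal, 30000, Berlin
2, Alice, Design, 120000, Toronto
3, Grace, Sales, 40000, Berlin


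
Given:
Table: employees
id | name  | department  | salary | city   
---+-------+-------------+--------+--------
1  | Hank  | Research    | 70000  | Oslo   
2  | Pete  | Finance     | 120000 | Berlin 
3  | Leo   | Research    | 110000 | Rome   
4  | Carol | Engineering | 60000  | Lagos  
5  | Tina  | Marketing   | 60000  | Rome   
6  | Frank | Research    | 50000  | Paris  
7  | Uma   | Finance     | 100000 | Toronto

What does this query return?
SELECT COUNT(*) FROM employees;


COUNT(*) counts all rows

7


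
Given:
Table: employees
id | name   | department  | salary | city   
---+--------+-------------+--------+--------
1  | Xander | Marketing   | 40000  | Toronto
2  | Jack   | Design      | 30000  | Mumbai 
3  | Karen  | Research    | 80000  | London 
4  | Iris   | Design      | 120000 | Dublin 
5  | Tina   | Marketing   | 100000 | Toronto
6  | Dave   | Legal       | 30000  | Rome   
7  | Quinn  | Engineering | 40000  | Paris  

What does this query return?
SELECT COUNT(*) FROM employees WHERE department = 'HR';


Counting rows where department = 'HR'


0


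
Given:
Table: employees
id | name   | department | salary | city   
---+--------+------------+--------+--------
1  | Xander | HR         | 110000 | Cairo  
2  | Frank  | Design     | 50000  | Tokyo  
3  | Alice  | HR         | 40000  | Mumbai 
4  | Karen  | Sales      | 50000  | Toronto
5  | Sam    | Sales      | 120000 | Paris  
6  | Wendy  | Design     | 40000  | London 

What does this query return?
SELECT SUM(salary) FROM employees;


SUM(salary) = 110000 + 50000 + 40000 + 50000 + 120000 + 40000 = 410000

410000


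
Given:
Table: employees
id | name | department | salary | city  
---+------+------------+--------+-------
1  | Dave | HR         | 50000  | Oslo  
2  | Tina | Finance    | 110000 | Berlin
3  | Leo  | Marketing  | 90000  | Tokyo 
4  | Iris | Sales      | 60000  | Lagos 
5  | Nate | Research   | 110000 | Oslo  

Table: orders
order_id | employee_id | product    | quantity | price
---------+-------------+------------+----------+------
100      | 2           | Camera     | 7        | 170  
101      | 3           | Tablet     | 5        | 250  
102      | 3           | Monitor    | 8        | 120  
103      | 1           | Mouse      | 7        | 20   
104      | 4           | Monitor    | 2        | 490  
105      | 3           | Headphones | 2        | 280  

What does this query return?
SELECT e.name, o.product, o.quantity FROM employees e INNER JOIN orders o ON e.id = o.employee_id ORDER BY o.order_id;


Joining employees.id = orders.employee_id:
  employee Tina (id=2) -> order Camera
  employee Leo (id=3) -> order Tablet
  employee Leo (id=3) -> order Monitor
  employee Dave (id=1) -> order Mouse
  employee Iris (id=4) -> order Monitor
  employee Leo (id=3) -> order Headphones


6 rows:
Tina, Camera, 7
Leo, Tablet, 5
Leo, Monitor, 8
Dave, Mouse, 7
Iris, Monitor, 2
Leo, Headphones, 2


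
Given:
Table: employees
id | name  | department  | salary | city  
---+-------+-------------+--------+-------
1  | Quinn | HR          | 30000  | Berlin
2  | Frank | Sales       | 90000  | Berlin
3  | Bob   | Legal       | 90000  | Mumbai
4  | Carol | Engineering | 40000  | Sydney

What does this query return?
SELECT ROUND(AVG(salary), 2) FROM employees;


SUM(salary) = 250000
COUNT = 4
ROUND(AVG, 2) = ROUND(250000 / 4, 2) = 62500.0

62500.0


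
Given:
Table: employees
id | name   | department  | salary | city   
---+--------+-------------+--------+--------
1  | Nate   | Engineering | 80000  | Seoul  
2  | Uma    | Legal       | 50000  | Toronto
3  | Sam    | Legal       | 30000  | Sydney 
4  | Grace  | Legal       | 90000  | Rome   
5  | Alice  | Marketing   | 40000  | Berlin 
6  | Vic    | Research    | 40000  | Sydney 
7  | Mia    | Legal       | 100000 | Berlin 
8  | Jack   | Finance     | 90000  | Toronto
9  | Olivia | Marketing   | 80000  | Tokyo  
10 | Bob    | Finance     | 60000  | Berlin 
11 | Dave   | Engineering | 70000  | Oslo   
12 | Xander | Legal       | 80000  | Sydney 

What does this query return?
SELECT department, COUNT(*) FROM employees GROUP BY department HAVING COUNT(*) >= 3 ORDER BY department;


Groups with count >= 3:
  Legal: 5 -> PASS
  Engineering: 2 -> filtered out
  Finance: 2 -> filtered out
  Marketing: 2 -> filtered out
  Research: 1 -> filtered out


1 groups:
Legal, 5


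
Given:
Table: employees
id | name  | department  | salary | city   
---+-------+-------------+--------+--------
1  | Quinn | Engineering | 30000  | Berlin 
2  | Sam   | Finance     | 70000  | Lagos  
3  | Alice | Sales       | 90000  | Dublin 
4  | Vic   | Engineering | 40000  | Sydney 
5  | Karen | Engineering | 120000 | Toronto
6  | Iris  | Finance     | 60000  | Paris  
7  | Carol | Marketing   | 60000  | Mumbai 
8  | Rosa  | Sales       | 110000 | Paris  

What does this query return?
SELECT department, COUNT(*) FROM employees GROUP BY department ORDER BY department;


Assigning each row to its department group:
  Quinn -> Engineering
  Sam -> Finance
  Alice -> Sales
  Vic -> Engineering
  Karen -> Engineering
  Iris -> Finance
  Carol -> Marketing
  Rosa -> Sales


4 groups:
Engineering, 3
Finance, 2
Marketing, 1
Sales, 2


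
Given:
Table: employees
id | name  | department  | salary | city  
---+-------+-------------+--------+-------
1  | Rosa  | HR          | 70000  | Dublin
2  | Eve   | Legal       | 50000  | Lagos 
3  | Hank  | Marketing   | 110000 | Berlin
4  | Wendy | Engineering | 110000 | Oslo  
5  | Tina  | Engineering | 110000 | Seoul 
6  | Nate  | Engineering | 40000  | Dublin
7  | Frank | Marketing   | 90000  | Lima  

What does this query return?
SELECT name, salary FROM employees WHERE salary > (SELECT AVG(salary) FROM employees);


Subquery: AVG(salary) = 82857.14
Filtering: salary > 82857.14
  Hank (110000) -> MATCH
  Wendy (110000) -> MATCH
  Tina (110000) -> MATCH
  Frank (90000) -> MATCH


4 rows:
Hank, 110000
Wendy, 110000
Tina, 110000
Frank, 90000


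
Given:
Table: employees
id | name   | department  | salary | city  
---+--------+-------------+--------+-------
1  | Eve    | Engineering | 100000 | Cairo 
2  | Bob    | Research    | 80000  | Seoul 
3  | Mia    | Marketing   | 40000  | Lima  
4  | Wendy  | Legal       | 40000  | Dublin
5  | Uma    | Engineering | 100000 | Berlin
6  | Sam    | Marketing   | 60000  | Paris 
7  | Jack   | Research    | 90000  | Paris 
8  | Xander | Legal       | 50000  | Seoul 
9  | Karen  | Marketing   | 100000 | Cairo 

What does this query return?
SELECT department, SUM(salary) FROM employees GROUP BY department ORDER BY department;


Summing salary within each department:
  Engineering: 100000 + 100000 = 200000
  Legal: 40000 + 50000 = 90000
  Marketing: 40000 + 60000 + 100000 = 200000
  Research: 80000 + 90000 = 170000


4 groups:
Engineering, 200000
Legal, 90000
Marketing, 200000
Research, 170000


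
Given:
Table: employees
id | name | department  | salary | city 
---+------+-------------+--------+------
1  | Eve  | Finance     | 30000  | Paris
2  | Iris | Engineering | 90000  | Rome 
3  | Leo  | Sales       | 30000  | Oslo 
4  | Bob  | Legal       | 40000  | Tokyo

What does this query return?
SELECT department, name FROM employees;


Projecting columns: department, name

4 rows:
Finance, Eve
Engineering, Iris
Sales, Leo
Legal, Bob


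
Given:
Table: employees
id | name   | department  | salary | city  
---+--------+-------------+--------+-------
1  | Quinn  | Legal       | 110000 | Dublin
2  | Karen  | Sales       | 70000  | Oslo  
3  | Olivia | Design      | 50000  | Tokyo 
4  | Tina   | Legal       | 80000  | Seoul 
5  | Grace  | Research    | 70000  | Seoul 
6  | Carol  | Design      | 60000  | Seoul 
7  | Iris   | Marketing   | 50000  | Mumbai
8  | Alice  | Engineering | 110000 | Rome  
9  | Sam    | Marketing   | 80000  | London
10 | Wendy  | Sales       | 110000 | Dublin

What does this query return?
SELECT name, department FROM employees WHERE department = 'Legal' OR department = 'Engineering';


Filtering: department = 'Legal' OR 'Engineering'
Matching: 3 rows

3 rows:
Quinn, Legal
Tina, Legal
Alice, Engineering


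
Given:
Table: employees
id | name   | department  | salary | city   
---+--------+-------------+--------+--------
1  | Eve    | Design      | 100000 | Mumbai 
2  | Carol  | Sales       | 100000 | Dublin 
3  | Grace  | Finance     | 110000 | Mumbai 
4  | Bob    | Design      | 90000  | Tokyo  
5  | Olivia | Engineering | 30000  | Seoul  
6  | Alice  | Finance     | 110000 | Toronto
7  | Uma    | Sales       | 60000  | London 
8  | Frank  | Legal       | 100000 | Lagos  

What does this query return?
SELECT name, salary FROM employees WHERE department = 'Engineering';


Filtering: department = 'Engineering'
Matching rows: 1

1 rows:
Olivia, 30000


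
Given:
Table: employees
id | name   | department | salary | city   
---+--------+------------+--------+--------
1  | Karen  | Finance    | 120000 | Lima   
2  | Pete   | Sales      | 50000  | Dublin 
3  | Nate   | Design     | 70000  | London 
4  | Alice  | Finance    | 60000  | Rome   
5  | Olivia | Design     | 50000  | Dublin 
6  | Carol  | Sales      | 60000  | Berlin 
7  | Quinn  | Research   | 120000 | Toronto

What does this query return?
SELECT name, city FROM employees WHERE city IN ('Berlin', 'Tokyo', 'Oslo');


Filtering: city IN ('Berlin', 'Tokyo', 'Oslo')
Matching: 1 rows

1 rows:
Carol, Berlin


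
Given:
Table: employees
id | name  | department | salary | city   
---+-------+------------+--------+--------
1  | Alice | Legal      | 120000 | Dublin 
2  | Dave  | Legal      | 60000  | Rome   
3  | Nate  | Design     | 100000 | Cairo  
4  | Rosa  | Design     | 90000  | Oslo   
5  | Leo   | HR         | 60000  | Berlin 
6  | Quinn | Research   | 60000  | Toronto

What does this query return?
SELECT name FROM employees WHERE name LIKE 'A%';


LIKE 'A%' matches names starting with 'A'
Matching: 1

1 rows:
Alice


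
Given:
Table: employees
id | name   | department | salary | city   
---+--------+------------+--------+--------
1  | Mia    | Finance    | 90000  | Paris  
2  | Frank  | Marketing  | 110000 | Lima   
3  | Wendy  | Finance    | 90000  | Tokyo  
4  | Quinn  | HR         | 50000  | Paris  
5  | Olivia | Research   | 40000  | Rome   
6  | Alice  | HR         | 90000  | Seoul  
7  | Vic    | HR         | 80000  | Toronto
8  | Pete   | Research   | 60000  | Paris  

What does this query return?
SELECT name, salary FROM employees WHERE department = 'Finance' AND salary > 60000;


Filtering: department = 'Finance' AND salary > 60000
Matching: 2 rows

2 rows:
Mia, 90000
Wendy, 90000


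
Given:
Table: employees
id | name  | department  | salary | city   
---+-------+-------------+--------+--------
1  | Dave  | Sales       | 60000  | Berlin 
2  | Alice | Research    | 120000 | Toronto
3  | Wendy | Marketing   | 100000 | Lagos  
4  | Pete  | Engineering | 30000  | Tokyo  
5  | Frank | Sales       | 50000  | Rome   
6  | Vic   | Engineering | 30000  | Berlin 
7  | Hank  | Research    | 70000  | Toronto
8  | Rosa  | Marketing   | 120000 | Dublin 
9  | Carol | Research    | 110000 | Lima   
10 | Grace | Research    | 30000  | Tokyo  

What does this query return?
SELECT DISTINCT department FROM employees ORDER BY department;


All 'department' values (row order): Sales, Research, Marketing, Engineering, Sales, Engineering, Research, Marketing, Research, Research
Removing duplicates leaves 4 unique value(s).

4 values:
Engineering
Marketing
Research
Sales


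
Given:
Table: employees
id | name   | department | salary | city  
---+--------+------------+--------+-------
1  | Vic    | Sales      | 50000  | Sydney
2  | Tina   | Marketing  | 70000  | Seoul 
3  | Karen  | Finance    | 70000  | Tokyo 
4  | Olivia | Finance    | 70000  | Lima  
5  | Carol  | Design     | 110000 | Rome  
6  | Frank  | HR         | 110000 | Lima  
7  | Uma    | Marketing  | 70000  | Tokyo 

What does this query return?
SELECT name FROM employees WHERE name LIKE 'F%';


LIKE 'F%' matches names starting with 'F'
Matching: 1

1 rows:
Frank


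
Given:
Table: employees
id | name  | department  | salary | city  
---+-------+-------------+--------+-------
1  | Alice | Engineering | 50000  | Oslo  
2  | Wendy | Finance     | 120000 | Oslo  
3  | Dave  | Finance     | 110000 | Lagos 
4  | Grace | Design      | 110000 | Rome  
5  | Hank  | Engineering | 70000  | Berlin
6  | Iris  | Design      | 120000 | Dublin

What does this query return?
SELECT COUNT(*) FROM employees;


COUNT(*) counts all rows

6


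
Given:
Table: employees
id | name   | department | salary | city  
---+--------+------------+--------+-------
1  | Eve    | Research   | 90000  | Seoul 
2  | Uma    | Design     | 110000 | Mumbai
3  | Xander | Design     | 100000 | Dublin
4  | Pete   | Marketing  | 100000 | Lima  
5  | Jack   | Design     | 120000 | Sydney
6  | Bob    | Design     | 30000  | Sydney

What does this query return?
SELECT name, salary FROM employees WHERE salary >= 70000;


Filtering: salary >= 70000
Matching: 5 rows

5 rows:
Eve, 90000
Uma, 110000
Xander, 100000
Pete, 100000
Jack, 120000


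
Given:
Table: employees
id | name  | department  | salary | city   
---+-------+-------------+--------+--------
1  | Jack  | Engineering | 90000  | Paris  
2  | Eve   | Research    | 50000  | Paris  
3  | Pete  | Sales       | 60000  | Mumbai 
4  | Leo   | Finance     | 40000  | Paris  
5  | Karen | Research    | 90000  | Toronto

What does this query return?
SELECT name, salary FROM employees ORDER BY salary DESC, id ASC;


Sorting by salary DESC, then id ASC for ties

5 rows:
Jack, 90000
Karen, 90000
Pete, 60000
Eve, 50000
Leo, 40000


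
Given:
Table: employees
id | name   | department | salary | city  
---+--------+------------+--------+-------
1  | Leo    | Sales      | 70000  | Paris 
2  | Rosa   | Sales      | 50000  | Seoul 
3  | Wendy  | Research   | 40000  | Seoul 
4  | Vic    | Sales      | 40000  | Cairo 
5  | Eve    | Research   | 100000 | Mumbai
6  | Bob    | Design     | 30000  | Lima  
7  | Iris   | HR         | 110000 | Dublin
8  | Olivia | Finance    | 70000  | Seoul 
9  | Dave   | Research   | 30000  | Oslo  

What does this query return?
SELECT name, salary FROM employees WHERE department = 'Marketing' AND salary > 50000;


Filtering: department = 'Marketing' AND salary > 50000
Matching: 0 rows

Empty result set (0 rows)


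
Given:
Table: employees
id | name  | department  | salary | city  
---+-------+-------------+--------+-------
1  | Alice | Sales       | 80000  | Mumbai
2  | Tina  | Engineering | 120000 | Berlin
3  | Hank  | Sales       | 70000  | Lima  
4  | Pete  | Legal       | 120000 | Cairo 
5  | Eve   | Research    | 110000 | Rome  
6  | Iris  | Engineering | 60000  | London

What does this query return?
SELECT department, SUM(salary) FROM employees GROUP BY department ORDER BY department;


Summing salary within each department:
  Engineering: 120000 + 60000 = 180000
  Legal: 120000 = 120000
  Research: 110000 = 110000
  Sales: 80000 + 70000 = 150000


4 groups:
Engineering, 180000
Legal, 120000
Research, 110000
Sales, 150000


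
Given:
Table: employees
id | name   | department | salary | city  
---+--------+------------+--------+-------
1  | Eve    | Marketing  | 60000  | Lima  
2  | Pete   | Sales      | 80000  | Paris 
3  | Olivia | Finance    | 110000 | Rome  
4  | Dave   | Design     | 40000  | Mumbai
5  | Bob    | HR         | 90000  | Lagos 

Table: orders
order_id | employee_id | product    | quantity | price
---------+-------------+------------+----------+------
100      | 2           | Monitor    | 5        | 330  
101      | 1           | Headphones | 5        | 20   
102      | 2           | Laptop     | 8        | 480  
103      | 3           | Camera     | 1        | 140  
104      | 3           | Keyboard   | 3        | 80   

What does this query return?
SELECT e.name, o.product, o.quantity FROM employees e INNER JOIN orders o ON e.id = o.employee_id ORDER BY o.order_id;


Joining employees.id = orders.employee_id:
  employee Pete (id=2) -> order Monitor
  employee Eve (id=1) -> order Headphones
  employee Pete (id=2) -> order Laptop
  employee Olivia (id=3) -> order Camera
  employee Olivia (id=3) -> order Keyboard


5 rows:
Pete, Monitor, 5
Eve, Headphones, 5
Pete, Laptop, 8
Olivia, Camera, 1
Olivia, Keyboard, 3


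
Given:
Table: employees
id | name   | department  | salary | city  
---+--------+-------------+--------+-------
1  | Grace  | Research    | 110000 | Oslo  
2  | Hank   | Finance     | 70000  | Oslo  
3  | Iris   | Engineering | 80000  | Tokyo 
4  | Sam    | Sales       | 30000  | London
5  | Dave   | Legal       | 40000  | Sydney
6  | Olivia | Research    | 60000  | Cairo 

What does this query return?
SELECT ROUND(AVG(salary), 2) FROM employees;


SUM(salary) = 390000
COUNT = 6
ROUND(AVG, 2) = ROUND(390000 / 6, 2) = 65000.0

65000.0


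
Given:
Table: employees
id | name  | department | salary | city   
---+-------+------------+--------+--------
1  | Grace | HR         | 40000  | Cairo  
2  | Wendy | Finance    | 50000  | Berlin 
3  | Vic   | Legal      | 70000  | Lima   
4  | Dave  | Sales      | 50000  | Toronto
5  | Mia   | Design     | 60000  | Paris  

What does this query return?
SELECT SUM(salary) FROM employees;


SUM(salary) = 40000 + 50000 + 70000 + 50000 + 60000 = 270000

270000


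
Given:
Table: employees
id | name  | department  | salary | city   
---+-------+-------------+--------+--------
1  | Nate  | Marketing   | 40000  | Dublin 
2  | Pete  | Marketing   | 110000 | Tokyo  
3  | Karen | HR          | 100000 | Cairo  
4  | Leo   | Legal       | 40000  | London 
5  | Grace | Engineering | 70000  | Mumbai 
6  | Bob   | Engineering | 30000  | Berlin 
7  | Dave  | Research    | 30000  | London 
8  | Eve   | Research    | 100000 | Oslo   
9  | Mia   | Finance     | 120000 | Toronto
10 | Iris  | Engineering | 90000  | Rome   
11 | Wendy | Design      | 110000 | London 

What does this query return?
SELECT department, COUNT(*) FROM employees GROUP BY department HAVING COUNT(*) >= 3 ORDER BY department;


Groups with count >= 3:
  Engineering: 3 -> PASS
  Design: 1 -> filtered out
  Finance: 1 -> filtered out
  HR: 1 -> filtered out
  Legal: 1 -> filtered out
  Marketing: 2 -> filtered out
  Research: 2 -> filtered out


1 groups:
Engineering, 3


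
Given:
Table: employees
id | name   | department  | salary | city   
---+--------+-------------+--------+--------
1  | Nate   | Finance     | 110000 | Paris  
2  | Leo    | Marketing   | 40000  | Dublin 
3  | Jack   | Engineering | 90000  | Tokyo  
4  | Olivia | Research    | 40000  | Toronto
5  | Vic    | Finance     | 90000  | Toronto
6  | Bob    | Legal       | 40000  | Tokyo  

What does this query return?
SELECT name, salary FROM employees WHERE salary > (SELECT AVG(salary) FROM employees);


Subquery: AVG(salary) = 68333.33
Filtering: salary > 68333.33
  Nate (110000) -> MATCH
  Jack (90000) -> MATCH
  Vic (90000) -> MATCH


3 rows:
Nate, 110000
Jack, 90000
Vic, 90000


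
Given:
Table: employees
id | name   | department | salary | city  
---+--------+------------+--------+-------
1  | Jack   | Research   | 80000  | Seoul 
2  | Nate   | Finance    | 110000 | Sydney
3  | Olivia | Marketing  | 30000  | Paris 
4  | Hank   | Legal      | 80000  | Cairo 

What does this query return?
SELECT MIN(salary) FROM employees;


Salaries: 80000, 110000, 30000, 80000
MIN = 30000

30000


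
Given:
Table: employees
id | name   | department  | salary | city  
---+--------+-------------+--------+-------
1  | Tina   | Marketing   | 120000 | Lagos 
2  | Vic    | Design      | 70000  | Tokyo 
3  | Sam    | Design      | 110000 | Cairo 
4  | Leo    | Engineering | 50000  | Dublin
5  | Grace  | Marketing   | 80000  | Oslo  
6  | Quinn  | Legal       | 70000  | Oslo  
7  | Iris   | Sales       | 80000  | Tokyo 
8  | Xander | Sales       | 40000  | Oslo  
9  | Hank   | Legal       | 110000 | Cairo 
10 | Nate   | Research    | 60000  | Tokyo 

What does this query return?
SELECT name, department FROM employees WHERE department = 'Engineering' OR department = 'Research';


Filtering: department = 'Engineering' OR 'Research'
Matching: 2 rows

2 rows:
Leo, Engineering
Nate, Research


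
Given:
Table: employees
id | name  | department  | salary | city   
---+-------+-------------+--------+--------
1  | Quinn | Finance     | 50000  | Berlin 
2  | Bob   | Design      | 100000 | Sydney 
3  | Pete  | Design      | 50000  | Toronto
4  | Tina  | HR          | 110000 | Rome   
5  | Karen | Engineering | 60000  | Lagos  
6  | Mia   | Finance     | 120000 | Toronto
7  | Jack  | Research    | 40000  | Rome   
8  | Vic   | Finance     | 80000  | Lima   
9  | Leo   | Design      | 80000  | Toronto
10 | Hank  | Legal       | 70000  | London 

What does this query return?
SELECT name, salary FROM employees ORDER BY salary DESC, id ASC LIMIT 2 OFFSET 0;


Sort by salary DESC (id ASC tiebreak), then skip 0 and take 2
Rows 1 through 2

2 rows:
Mia, 120000
Tina, 110000


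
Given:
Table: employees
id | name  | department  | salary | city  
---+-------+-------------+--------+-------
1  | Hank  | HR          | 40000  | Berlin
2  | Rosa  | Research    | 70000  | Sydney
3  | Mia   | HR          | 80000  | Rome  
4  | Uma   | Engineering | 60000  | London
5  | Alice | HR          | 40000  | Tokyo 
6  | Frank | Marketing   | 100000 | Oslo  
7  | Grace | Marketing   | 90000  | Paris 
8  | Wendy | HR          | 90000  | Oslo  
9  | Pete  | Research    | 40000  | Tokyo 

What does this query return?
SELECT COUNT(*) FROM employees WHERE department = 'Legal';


Counting rows where department = 'Legal'


0


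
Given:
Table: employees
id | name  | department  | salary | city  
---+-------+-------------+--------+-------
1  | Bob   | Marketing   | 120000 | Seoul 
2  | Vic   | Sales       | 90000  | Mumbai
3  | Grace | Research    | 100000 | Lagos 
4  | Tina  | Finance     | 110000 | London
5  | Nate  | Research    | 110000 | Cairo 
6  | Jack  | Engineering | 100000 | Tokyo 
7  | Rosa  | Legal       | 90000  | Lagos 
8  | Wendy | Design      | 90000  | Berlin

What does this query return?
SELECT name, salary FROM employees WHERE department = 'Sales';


Filtering: department = 'Sales'
Matching rows: 1

1 rows:
Vic, 90000


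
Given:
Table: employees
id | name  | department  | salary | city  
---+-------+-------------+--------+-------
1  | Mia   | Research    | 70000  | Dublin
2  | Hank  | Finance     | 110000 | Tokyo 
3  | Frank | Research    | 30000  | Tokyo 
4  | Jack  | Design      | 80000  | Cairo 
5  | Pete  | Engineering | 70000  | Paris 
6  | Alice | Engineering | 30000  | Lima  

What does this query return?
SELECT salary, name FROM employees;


Projecting columns: salary, name

6 rows:
70000, Mia
110000, Hank
30000, Frank
80000, Jack
70000, Pete
30000, Alice


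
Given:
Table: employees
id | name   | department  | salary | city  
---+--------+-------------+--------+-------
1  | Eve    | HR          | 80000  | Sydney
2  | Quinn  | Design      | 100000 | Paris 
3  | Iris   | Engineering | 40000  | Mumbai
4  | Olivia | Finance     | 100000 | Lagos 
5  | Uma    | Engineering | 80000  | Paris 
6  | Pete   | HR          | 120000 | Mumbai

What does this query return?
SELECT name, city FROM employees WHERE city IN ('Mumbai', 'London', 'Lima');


Filtering: city IN ('Mumbai', 'London', 'Lima')
Matching: 2 rows

2 rows:
Iris, Mumbai
Pete, Mumbai
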